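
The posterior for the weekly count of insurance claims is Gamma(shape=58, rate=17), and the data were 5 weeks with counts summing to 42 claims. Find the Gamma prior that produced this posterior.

Gamma–Poisson conjugacy: posterior shape = α + Σxᵢ, posterior rate = β + n.
So α = 58 − 42 = 16 and β = 17 − 5 = 12.

Gamma(shape=16, rate=12)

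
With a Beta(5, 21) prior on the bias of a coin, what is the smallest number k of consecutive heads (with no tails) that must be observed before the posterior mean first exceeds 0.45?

k = 13

After k heads and 0 tails the posterior is Beta(5+k, 21), with mean (5+k)/(5+21+k).
Set (5+k)/(26+k) > 0.45 and solve: k > (0.45·26 − 5)/(1 − 0.45) = 12.182.
The smallest integer exceeding 12.182 is 13.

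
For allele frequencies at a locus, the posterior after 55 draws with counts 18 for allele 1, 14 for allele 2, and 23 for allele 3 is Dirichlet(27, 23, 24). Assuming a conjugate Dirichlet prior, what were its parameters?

For a Dirichlet(α) prior with multinomial counts c, the posterior is Dirichlet(α + c) componentwise.
Subtract each count from the matching posterior parameter: 27−18=9, 23−14=9, 24−23=1.

Dirichlet(9, 9, 1)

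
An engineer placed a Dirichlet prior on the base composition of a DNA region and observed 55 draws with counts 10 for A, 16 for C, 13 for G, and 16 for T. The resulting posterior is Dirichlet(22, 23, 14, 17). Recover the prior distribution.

Dirichlet(12, 7, 1, 1)

For a Dirichlet(α) prior with multinomial counts c, the posterior is Dirichlet(α + c) componentwise.
Subtract each count from the matching posterior parameter: 22−10=12, 23−16=7, 14−13=1, 17−16=1.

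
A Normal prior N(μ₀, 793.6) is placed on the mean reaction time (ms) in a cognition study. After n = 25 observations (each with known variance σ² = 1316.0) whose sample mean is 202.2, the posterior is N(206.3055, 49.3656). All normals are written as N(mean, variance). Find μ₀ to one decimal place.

With known observation variance, the Normal–Normal posterior has precision τ_n = τ₀ + n/σ² and mean μ_n = (τ₀μ₀ + (n/σ²)x̄)/τ_n.
Here τ₀ = 1/793.6 = 0.001260 and τ_data = 25/1316.0 = 0.018997, so τ_n = 0.020257.
Rearranging for μ₀: μ₀ = (μ_n·τ_n − τ_data·x̄)/τ₀ = (206.3055·0.020257 − 0.018997·202.2) / 0.001260 = 0.337937/0.001260 ≈ 268.2.

μ₀ = 268.2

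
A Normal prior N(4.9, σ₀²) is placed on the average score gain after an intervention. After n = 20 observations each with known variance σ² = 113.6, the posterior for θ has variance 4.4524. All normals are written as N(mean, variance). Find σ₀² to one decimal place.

σ₀² = 20.6

For the Normal–Normal model with known σ², precisions add: τ_n = τ₀ + n/σ².
So 1/σ₀² = 1/4.4524 − 20/113.6 = 0.224598 − 0.176056 = 0.048542.
Hence σ₀² = 1/0.048542 ≈ 20.6.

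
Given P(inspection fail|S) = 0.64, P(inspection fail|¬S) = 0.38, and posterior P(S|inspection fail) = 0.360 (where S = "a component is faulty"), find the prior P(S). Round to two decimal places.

P(S) = 0.25

Bayes' rule in odds form gives O(S|E) = O(S)·[P(E|S)/P(E|¬S)], hence O(S) = O(S|E)/LR.
Posterior odds = 0.360/(1−0.360) = 0.5625. LR = 0.64/0.38 = 1.6842.
Prior odds = 0.5625/1.6842 = 0.3340, so P(S) = 0.3340/(1+0.3340) ≈ 0.25.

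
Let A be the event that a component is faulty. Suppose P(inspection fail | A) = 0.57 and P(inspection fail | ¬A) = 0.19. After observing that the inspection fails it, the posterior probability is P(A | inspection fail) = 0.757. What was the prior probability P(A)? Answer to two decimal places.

P(A) = 0.51

In odds form, posterior odds = prior odds × likelihood ratio, so prior odds = posterior odds ÷ LR.
Posterior odds = 0.757/(1−0.757) = 3.1152. LR = 0.57/0.19 = 3.0000.
Prior odds = 3.1152/3.0000 = 1.0384, so P(A) = 1.0384/(1+1.0384) ≈ 0.51.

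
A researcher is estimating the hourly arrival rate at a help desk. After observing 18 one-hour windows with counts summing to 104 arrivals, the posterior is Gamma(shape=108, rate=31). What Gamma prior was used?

Gamma(shape=4, rate=13)

Gamma–Poisson conjugacy: posterior shape = α + Σxᵢ, posterior rate = β + n.
So α = 108 − 104 = 4 and β = 31 − 18 = 13.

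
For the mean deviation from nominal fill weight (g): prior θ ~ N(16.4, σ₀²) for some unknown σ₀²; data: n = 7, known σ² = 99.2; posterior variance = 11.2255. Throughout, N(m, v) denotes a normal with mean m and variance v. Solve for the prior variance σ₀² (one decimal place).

σ₀² = 54.0

For the Normal–Normal model with known σ², precisions add: τ_n = τ₀ + n/σ².
So 1/σ₀² = 1/11.2255 − 7/99.2 = 0.089083 − 0.070565 = 0.018518.
Hence σ₀² = 1/0.018518 ≈ 54.0.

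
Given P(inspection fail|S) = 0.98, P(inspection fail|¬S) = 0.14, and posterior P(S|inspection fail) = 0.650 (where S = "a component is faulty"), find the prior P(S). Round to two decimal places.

Bayes' rule in odds form gives O(S|E) = O(S)·[P(E|S)/P(E|¬S)], hence O(S) = O(S|E)/LR.
Posterior odds = 0.650/(1−0.650) = 1.8571. LR = 0.98/0.14 = 7.0000.
Prior odds = 1.8571/7.0000 = 0.2653, so P(S) = 0.2653/(1+0.2653) ≈ 0.21.

P(S) = 0.21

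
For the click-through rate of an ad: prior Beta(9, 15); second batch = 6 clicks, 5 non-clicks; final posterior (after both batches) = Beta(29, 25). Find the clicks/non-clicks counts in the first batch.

14 clicks and 5 non-clicks

Sequential conjugate updates are equivalent to a single update on the pooled data, so total successes = posterior α − prior α and total failures = posterior β − prior β.
Total across both batches: 29−9=20 clicks, 25−15=10 non-clicks.
Subtract the second batch: 20−6=14 clicks and 10−5=5 non-clicks.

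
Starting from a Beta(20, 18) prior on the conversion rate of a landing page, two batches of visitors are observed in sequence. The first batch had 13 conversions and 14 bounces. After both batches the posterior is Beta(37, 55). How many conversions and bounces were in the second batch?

4 conversions and 23 bounces

Sequential conjugate updates are equivalent to a single update on the pooled data, so total successes = posterior α − prior α and total failures = posterior β − prior β.
Total across both batches: 37−20=17 conversions, 55−18=37 bounces.
Subtract the first batch: 17−13=4 conversions and 37−14=23 bounces.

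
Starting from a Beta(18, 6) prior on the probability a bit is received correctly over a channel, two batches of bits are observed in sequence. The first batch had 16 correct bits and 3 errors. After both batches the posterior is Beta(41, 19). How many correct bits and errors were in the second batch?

7 correct bits and 10 errors

Sequential conjugate updates are equivalent to a single update on the pooled data, so total successes = posterior α − prior α and total failures = posterior β − prior β.
Total across both batches: 41−18=23 correct bits, 19−6=13 errors.
Subtract the first batch: 23−16=7 correct bits and 13−3=10 errors.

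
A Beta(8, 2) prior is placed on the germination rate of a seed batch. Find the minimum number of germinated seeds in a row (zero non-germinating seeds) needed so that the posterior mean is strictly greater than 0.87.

After k germinated seeds and 0 non-germinating seeds the posterior is Beta(8+k, 2), with mean (8+k)/(8+2+k).
Set (8+k)/(10+k) > 0.87 and solve: k > (0.87·10 − 8)/(1 − 0.87) = 5.385.
The smallest integer exceeding 5.385 is 6, and checking k=6: (14)/(16) = 0.8750 > 0.87.

k = 6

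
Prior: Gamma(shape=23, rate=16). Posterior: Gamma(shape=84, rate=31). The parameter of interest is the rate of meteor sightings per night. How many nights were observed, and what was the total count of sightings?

n = 15 nights with total 61 sightings

Gamma–Poisson conjugacy: posterior shape = α + Σxᵢ, posterior rate = β + n.
Matching: Σxᵢ = 84 − 23 = 61 and n = 31 − 16 = 15.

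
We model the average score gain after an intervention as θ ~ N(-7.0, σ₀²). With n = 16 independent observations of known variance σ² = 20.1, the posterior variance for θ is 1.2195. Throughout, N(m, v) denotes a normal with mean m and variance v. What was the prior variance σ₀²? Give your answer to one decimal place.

Posterior precision equals prior precision plus data precision: 1/σ_n² = 1/σ₀² + n/σ².
So 1/σ₀² = 1/1.2195 − 16/20.1 = 0.820008 − 0.796020 = 0.023988.
Hence σ₀² = 1/0.023988 ≈ 41.7.

σ₀² = 41.7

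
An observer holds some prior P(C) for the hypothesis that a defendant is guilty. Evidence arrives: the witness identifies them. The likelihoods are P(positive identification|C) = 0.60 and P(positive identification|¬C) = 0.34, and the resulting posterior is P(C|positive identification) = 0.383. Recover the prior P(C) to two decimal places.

P(C) = 0.26

In odds form, posterior odds = prior odds × likelihood ratio, so prior odds = posterior odds ÷ LR.
Posterior odds = 0.383/(1−0.383) = 0.6207. LR = 0.60/0.34 = 1.7647.
Prior odds = 0.6207/1.7647 = 0.3517, so P(C) = 0.3517/(1+0.3517) ≈ 0.26.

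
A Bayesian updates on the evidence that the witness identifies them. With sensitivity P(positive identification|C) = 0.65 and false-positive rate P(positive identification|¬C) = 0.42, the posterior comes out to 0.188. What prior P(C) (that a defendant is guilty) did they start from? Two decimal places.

Bayes' rule in odds form gives O(C|E) = O(C)·[P(E|C)/P(E|¬C)], hence O(C) = O(C|E)/LR.
Posterior odds = 0.188/(1−0.188) = 0.2315. LR = 0.65/0.42 = 1.5476.
Prior odds = 0.2315/1.5476 = 0.1496, so P(C) = 0.1496/(1+0.1496) ≈ 0.13.

P(C) = 0.13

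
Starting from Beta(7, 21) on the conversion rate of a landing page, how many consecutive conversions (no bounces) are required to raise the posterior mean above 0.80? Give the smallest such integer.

After k conversions and 0 bounces the posterior is Beta(7+k, 21), with mean (7+k)/(7+21+k).
Set (7+k)/(28+k) > 0.80 and solve: k > (0.80·28 − 7)/(1 − 0.80) = 77.000.
The smallest integer exceeding 77.000 is 78, and checking k=78: (85)/(106) = 0.8019 > 0.80.

k = 78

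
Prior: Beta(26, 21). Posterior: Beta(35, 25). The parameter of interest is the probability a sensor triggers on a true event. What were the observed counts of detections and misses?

Under Beta–binomial conjugacy the posterior parameters are (α+s, β+f).
So s = 35 − 26 = 9 and f = 25 − 21 = 4.

9 detections and 4 misses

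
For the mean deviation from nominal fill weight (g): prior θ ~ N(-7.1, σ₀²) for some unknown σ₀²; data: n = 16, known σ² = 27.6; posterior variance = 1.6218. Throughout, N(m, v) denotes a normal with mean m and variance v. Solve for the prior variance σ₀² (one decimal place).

σ₀² = 27.1

For the Normal–Normal model with known σ², precisions add: τ_n = τ₀ + n/σ².
So 1/σ₀² = 1/1.6218 − 16/27.6 = 0.616599 − 0.579710 = 0.036889.
Hence σ₀² = 1/0.036889 ≈ 27.1.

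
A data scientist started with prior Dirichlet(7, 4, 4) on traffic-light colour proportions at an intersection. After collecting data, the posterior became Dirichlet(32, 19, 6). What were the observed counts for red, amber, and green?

For a Dirichlet(α) prior with multinomial counts c, the posterior is Dirichlet(α + c) componentwise.
Counts are posterior − prior componentwise: 32−7=25, 19−4=15, 6−4=2.

counts (25, 15, 2)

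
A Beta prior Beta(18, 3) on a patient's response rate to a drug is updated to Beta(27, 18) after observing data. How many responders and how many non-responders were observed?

A Beta(a, b) prior with s successes and f failures in binomial data gives a Beta(a+s, b+f) posterior.
Match parameters: s=27−18=9, f=18−3=15.

9 responders and 15 non-responders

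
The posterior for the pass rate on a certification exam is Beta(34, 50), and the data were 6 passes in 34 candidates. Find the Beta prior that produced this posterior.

Beta(28, 22)

Under Beta–binomial conjugacy the posterior parameters are (a+s, b+f).
Subtract the data counts: 34−6=28, 50−28=22.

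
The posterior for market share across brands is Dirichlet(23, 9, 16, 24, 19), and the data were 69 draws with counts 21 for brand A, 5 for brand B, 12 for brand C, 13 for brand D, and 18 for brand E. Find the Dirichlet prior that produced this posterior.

For a Dirichlet(α) prior with multinomial counts c, the posterior is Dirichlet(α + c) componentwise.
Subtract each count from the matching posterior parameter: 23−21=2, 9−5=4, 16−12=4, 24−13=11, 19−18=1.

Dirichlet(2, 4, 4, 11, 1)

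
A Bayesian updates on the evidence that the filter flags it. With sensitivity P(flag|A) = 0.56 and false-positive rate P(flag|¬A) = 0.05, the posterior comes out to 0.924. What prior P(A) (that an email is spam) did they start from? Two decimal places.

In odds form, posterior odds = prior odds × likelihood ratio, so prior odds = posterior odds ÷ LR.
Posterior odds = 0.924/(1−0.924) = 12.1579. LR = 0.56/0.05 = 11.2000.
Prior odds = 12.1579/11.2000 = 1.0855, so P(A) = 1.0855/(1+1.0855) ≈ 0.52.

P(A) = 0.52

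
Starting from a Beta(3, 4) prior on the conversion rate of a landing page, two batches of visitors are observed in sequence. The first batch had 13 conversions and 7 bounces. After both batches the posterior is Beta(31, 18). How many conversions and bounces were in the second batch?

Sequential conjugate updates are equivalent to a single update on the pooled data, so total successes = posterior α − prior α and total failures = posterior β − prior β.
Total across both batches: 31−3=28 conversions, 18−4=14 bounces.
Subtract the first batch: 28−13=15 conversions and 14−7=7 bounces.

15 conversions and 7 bounces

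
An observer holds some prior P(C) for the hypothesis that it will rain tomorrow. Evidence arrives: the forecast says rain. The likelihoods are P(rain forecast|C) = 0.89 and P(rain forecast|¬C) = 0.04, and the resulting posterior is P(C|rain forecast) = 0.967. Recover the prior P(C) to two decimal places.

P(C) = 0.57

In odds form, posterior odds = prior odds × likelihood ratio, so prior odds = posterior odds ÷ LR.
Posterior odds = 0.967/(1−0.967) = 29.3030. LR = 0.89/0.04 = 22.2500.
Prior odds = 29.3030/22.2500 = 1.3170, so P(C) = 1.3170/(1+1.3170) ≈ 0.57.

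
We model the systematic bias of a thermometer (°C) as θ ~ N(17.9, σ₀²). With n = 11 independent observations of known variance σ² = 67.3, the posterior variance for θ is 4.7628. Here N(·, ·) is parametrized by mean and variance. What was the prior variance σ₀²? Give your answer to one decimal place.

Posterior precision equals prior precision plus data precision: 1/σ_n² = 1/σ₀² + n/σ².
So 1/σ₀² = 1/4.7628 − 11/67.3 = 0.209961 − 0.163447 = 0.046514.
Hence σ₀² = 1/0.046514 ≈ 21.5.

σ₀² = 21.5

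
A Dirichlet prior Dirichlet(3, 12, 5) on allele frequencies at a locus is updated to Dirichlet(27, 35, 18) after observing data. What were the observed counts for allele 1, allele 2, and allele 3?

counts (24, 23, 13)

For a Dirichlet(α) prior with multinomial counts c, the posterior is Dirichlet(α + c) componentwise.
Counts are posterior − prior componentwise: 27−3=24, 35−12=23, 18−5=13.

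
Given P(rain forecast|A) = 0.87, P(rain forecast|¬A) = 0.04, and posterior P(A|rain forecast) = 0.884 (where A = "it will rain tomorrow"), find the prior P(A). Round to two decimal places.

Bayes' rule in odds form gives O(A|E) = O(A)·[P(E|A)/P(E|¬A)], hence O(A) = O(A|E)/LR.
Posterior odds = 0.884/(1−0.884) = 7.6207. LR = 0.87/0.04 = 21.7500.
Prior odds = 7.6207/21.7500 = 0.3504, so P(A) = 0.3504/(1+0.3504) ≈ 0.26.

P(A) = 0.26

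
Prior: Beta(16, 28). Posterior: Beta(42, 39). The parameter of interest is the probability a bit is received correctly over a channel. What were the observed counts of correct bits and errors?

Under Beta–binomial conjugacy the posterior parameters are (α+s, β+f).
Match parameters: s=42−16=26, f=39−28=11.

26 correct bits and 11 errors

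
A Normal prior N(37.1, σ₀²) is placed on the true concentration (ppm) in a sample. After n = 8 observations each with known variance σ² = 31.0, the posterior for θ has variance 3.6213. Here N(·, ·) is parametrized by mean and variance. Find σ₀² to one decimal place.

For the Normal–Normal model with known σ², precisions add: τ_n = τ₀ + n/σ².
So 1/σ₀² = 1/3.6213 − 8/31.0 = 0.276144 − 0.258065 = 0.018079.
Hence σ₀² = 1/0.018079 ≈ 55.3.

σ₀² = 55.3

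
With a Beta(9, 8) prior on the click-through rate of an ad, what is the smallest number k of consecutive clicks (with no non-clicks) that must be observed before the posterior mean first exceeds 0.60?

After k clicks and 0 non-clicks the posterior is Beta(9+k, 8), with mean (9+k)/(9+8+k).
Set (9+k)/(17+k) > 0.60 and solve: k > (0.60·17 − 9)/(1 − 0.60) = 3.000.
The smallest integer exceeding 3.000 is 4, and checking k=4: (13)/(21) = 0.6190 > 0.60.

k = 4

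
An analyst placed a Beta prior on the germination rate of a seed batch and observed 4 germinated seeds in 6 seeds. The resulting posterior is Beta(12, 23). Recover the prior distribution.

Under Beta–binomial conjugacy the posterior parameters are (α+s, β+f).
Subtract the data counts: 12−4=8, 23−2=21.

Beta(8, 21)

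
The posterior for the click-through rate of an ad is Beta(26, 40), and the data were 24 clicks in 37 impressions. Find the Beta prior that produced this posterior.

Beta is conjugate to the binomial likelihood: posterior = Beta(a+s, b+f).
So a = 26 − 24 = 2 and b = 40 − 13 = 27.

Beta(2, 27)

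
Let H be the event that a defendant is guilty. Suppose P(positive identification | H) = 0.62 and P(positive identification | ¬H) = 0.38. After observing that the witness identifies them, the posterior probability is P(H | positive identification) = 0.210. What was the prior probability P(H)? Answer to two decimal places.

P(H) = 0.14

In odds form, posterior odds = prior odds × likelihood ratio, so prior odds = posterior odds ÷ LR.
Posterior odds = 0.210/(1−0.210) = 0.2658. LR = 0.62/0.38 = 1.6316.
Prior odds = 0.2658/1.6316 = 0.1629, so P(H) = 0.1629/(1+0.1629) ≈ 0.14.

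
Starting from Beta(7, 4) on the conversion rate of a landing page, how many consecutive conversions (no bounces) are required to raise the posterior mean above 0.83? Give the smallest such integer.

k = 13

After k conversions and 0 bounces the posterior is Beta(7+k, 4), with mean (7+k)/(7+4+k).
Set (7+k)/(11+k) > 0.83 and solve: k > (0.83·11 − 7)/(1 − 0.83) = 12.529.
The smallest integer exceeding 12.529 is 13, and checking k=13: (20)/(24) = 0.8333 > 0.83.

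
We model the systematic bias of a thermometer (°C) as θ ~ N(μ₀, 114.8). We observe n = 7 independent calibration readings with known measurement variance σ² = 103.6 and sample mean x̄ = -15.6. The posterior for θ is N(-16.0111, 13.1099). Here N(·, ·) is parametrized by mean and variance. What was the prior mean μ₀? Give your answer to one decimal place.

μ₀ = -19.2

The posterior mean is a precision-weighted average: μ_n = (τ₀μ₀ + τ_data·x̄)/(τ₀+τ_data), with τ₀=1/σ₀² and τ_data=n/σ².
Here τ₀ = 1/114.8 = 0.008711 and τ_data = 7/103.6 = 0.067568, so τ_n = 0.076279.
Rearranging for μ₀: μ₀ = (μ_n·τ_n − τ_data·x̄)/τ₀ = (-16.0111·0.076279 − 0.067568·-15.6) / 0.008711 = -0.167250/0.008711 ≈ -19.2.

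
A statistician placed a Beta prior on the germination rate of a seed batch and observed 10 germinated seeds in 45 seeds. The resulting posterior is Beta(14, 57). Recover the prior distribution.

Beta(4, 22)

Beta is conjugate to the binomial likelihood: posterior = Beta(a+s, b+f).
Subtract the data counts: 14−10=4, 57−35=22.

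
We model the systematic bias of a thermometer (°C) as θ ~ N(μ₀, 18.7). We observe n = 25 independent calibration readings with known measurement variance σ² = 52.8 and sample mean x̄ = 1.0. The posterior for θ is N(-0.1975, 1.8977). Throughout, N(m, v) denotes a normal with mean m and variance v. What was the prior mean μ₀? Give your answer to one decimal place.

The posterior mean is a precision-weighted average: μ_n = (τ₀μ₀ + τ_data·x̄)/(τ₀+τ_data), with τ₀=1/σ₀² and τ_data=n/σ².
Here τ₀ = 1/18.7 = 0.053476 and τ_data = 25/52.8 = 0.473485, so τ_n = 0.526961.
Rearranging for μ₀: μ₀ = (μ_n·τ_n − τ_data·x̄)/τ₀ = (-0.1975·0.526961 − 0.473485·1.0) / 0.053476 = -0.577560/0.053476 ≈ -10.8.

μ₀ = -10.8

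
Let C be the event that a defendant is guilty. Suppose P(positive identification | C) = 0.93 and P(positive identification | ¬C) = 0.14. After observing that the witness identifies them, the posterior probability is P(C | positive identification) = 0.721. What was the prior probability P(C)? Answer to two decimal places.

In odds form, posterior odds = prior odds × likelihood ratio, so prior odds = posterior odds ÷ LR.
Posterior odds = 0.721/(1−0.721) = 2.5842. LR = 0.93/0.14 = 6.6429.
Prior odds = 2.5842/6.6429 = 0.3890, so P(C) = 0.3890/(1+0.3890) ≈ 0.28.

P(C) = 0.28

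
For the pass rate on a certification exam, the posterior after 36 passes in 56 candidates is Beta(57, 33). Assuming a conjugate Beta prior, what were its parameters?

Under Beta–binomial conjugacy the posterior parameters are (a+s, b+f).
Subtract the data counts: 57−36=21, 33−20=13.

Beta(21, 13)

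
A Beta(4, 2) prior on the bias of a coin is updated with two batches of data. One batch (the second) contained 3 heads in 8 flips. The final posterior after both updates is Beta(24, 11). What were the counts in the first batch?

Sequential conjugate updates are equivalent to a single update on the pooled data, so total successes = posterior α − prior α and total failures = posterior β − prior β.
Total across both batches: 24−4=20 heads, 11−2=9 tails.
Subtract the second batch: 20−3=17 heads and 9−5=4 tails.

17 heads and 4 tails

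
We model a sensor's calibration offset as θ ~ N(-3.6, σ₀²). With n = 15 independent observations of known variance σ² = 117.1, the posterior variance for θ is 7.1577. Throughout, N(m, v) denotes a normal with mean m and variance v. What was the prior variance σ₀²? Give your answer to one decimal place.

σ₀² = 86.1

Posterior precision equals prior precision plus data precision: 1/σ_n² = 1/σ₀² + n/σ².
So 1/σ₀² = 1/7.1577 − 15/117.1 = 0.139710 − 0.128096 = 0.011614.
Hence σ₀² = 1/0.011614 ≈ 86.1.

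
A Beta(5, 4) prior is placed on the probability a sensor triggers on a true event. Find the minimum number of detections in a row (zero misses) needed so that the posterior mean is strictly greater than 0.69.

k = 4

After k detections and 0 misses the posterior is Beta(5+k, 4), with mean (5+k)/(5+4+k).
Set (5+k)/(9+k) > 0.69 and solve: k > (0.69·9 − 5)/(1 − 0.69) = 3.903.
The smallest integer exceeding 3.903 is 4.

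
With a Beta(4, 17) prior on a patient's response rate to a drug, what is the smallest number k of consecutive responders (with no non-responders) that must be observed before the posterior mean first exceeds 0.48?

k = 12

After k responders and 0 non-responders the posterior is Beta(4+k, 17), with mean (4+k)/(4+17+k).
Set (4+k)/(21+k) > 0.48 and solve: k > (0.48·21 − 4)/(1 − 0.48) = 11.692.
The smallest integer exceeding 11.692 is 12.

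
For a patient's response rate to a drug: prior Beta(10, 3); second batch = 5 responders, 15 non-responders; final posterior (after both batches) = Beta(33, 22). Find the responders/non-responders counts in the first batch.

18 responders and 4 non-responders

Sequential conjugate updates are equivalent to a single update on the pooled data, so total successes = posterior α − prior α and total failures = posterior β − prior β.
Total across both batches: 33−10=23 responders, 22−3=19 non-responders.
Subtract the second batch: 23−5=18 responders and 19−15=4 non-responders.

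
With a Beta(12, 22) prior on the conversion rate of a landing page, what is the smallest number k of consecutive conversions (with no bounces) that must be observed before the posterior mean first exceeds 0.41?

After k conversions and 0 bounces the posterior is Beta(12+k, 22), with mean (12+k)/(12+22+k).
Set (12+k)/(34+k) > 0.41 and solve: k > (0.41·34 − 12)/(1 − 0.41) = 3.288.
The smallest integer exceeding 3.288 is 4, and checking k=4: (16)/(38) = 0.4211 > 0.41.

k = 4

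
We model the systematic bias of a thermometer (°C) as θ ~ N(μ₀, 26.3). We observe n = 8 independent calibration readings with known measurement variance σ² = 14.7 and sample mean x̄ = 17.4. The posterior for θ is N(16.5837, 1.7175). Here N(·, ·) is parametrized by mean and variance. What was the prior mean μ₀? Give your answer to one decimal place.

With known observation variance, the Normal–Normal posterior has precision τ_n = τ₀ + n/σ² and mean μ_n = (τ₀μ₀ + (n/σ²)x̄)/τ_n.
Here τ₀ = 1/26.3 = 0.038023 and τ_data = 8/14.7 = 0.544218, so τ_n = 0.582241.
Rearranging for μ₀: μ₀ = (μ_n·τ_n − τ_data·x̄)/τ₀ = (16.5837·0.582241 − 0.544218·17.4) / 0.038023 = 0.186317/0.038023 ≈ 4.9.

μ₀ = 4.9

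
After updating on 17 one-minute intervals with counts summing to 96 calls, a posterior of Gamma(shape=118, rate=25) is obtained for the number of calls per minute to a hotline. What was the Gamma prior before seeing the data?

Gamma(shape=22, rate=8)

Gamma–Poisson conjugacy: posterior shape = α + Σxᵢ, posterior rate = β + n.
So α = 118 − 96 = 22 and β = 25 − 17 = 8.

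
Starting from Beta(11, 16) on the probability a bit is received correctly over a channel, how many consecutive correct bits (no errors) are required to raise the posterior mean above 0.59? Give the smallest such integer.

k = 13

After k correct bits and 0 errors the posterior is Beta(11+k, 16), with mean (11+k)/(11+16+k).
Set (11+k)/(27+k) > 0.59 and solve: k > (0.59·27 − 11)/(1 − 0.59) = 12.024.
The smallest integer exceeding 12.024 is 13, and checking k=13: (24)/(40) = 0.6000 > 0.59.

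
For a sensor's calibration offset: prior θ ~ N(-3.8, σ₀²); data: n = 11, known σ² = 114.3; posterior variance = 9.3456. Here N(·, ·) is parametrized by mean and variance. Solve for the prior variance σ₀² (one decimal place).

σ₀² = 92.9

Posterior precision equals prior precision plus data precision: 1/σ_n² = 1/σ₀² + n/σ².
So 1/σ₀² = 1/9.3456 − 11/114.3 = 0.107002 − 0.096238 = 0.010764.
Hence σ₀² = 1/0.010764 ≈ 92.9.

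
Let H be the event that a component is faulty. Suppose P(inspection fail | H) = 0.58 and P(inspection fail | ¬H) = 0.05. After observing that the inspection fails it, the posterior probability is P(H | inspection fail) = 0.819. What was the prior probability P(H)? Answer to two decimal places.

Bayes' rule in odds form gives O(H|E) = O(H)·[P(E|H)/P(E|¬H)], hence O(H) = O(H|E)/LR.
Posterior odds = 0.819/(1−0.819) = 4.5249. LR = 0.58/0.05 = 11.6000.
Prior odds = 4.5249/11.6000 = 0.3901, so P(H) = 0.3901/(1+0.3901) ≈ 0.28.

P(H) = 0.28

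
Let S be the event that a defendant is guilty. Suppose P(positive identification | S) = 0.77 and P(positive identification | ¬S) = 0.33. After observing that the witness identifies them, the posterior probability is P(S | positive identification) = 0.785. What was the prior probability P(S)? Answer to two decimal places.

P(S) = 0.61

Bayes' rule in odds form gives O(S|E) = O(S)·[P(E|S)/P(E|¬S)], hence O(S) = O(S|E)/LR.
Posterior odds = 0.785/(1−0.785) = 3.6512. LR = 0.77/0.33 = 2.3333.
Prior odds = 3.6512/2.3333 = 1.5648, so P(S) = 1.5648/(1+1.5648) ≈ 0.61.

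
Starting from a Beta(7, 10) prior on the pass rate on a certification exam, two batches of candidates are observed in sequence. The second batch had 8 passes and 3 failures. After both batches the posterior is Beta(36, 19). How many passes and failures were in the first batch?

21 passes and 6 failures

Sequential conjugate updates are equivalent to a single update on the pooled data, so total successes = posterior α − prior α and total failures = posterior β − prior β.
Total across both batches: 36−7=29 passes, 19−10=9 failures.
Subtract the second batch: 29−8=21 passes and 9−3=6 failures.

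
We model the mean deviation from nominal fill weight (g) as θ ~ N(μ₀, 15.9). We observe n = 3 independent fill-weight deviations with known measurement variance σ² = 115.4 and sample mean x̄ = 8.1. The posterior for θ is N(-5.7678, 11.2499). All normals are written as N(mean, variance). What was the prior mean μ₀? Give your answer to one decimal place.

μ₀ = -11.5

The posterior mean is a precision-weighted average: μ_n = (τ₀μ₀ + τ_data·x̄)/(τ₀+τ_data), with τ₀=1/σ₀² and τ_data=n/σ².
Here τ₀ = 1/15.9 = 0.062893 and τ_data = 3/115.4 = 0.025997, so τ_n = 0.088890.
Rearranging for μ₀: μ₀ = (μ_n·τ_n − τ_data·x̄)/τ₀ = (-5.7678·0.088890 − 0.025997·8.1) / 0.062893 = -0.723275/0.062893 ≈ -11.5.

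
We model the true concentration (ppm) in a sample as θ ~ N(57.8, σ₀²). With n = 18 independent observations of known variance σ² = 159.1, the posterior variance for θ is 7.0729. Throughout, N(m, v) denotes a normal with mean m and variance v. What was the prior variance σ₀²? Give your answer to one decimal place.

Posterior precision equals prior precision plus data precision: 1/σ_n² = 1/σ₀² + n/σ².
So 1/σ₀² = 1/7.0729 − 18/159.1 = 0.141385 − 0.113136 = 0.028249.
Hence σ₀² = 1/0.028249 ≈ 35.4.

σ₀² = 35.4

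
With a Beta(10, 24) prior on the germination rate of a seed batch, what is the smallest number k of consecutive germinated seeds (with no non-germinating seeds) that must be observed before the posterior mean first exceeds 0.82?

k = 100

After k germinated seeds and 0 non-germinating seeds the posterior is Beta(10+k, 24), with mean (10+k)/(10+24+k).
Set (10+k)/(34+k) > 0.82 and solve: k > (0.82·34 − 10)/(1 − 0.82) = 99.333.
The smallest integer exceeding 99.333 is 100.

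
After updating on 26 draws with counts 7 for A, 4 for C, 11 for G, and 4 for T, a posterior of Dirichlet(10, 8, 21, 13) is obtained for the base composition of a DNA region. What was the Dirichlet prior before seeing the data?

Dirichlet(3, 4, 10, 9)

For a Dirichlet(α) prior with multinomial counts c, the posterior is Dirichlet(α + c) componentwise.
Subtract each count from the matching posterior parameter: 10−7=3, 8−4=4, 21−11=10, 13−4=9.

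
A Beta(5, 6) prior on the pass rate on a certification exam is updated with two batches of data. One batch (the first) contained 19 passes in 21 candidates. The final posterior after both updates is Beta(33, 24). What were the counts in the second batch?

9 passes and 16 failures

Sequential conjugate updates are equivalent to a single update on the pooled data, so total successes = posterior α − prior α and total failures = posterior β − prior β.
Total across both batches: 33−5=28 passes, 24−6=18 failures.
Subtract the first batch: 28−19=9 passes and 18−2=16 failures.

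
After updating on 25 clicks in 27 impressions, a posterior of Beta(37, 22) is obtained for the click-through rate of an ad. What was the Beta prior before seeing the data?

Beta(12, 20)

A Beta(a, b) prior with s successes and f failures in binomial data gives a Beta(a+s, b+f) posterior.
So a = 37 − 25 = 12 and b = 22 − 2 = 20.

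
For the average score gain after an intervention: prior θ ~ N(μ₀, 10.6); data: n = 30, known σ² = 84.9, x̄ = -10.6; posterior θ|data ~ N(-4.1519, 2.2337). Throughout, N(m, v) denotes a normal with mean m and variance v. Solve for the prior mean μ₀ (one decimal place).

μ₀ = 20.0

The posterior mean is a precision-weighted average: μ_n = (τ₀μ₀ + τ_data·x̄)/(τ₀+τ_data), with τ₀=1/σ₀² and τ_data=n/σ².
Here τ₀ = 1/10.6 = 0.094340 and τ_data = 30/84.9 = 0.353357, so τ_n = 0.447697.
Rearranging for μ₀: μ₀ = (μ_n·τ_n − τ_data·x̄)/τ₀ = (-4.1519·0.447697 − 0.353357·-10.6) / 0.094340 = 1.886791/0.094340 ≈ 20.0.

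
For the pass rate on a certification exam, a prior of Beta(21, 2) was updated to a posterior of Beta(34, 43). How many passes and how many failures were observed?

A Beta(a, b) prior with s successes and f failures in binomial data gives a Beta(a+s, b+f) posterior.
So s = 34 − 21 = 13 and f = 43 − 2 = 41.

13 passes and 41 failures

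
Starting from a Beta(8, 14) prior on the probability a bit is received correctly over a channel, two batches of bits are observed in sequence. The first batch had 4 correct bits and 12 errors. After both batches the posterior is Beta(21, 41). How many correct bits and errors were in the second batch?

Because Beta–binomial updating is additive in the counts, the combined data contributed (α_post−α_prior, β_post−β_prior) successes and failures.
Total across both batches: 21−8=13 correct bits, 41−14=27 errors.
Subtract the first batch: 13−4=9 correct bits and 27−12=15 errors.

9 correct bits and 15 errors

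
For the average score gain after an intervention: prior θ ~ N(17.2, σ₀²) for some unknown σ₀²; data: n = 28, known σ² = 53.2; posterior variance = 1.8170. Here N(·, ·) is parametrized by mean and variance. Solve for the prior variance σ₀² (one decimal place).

For the Normal–Normal model with known σ², precisions add: τ_n = τ₀ + n/σ².
So 1/σ₀² = 1/1.8170 − 28/53.2 = 0.550358 − 0.526316 = 0.024042.
Hence σ₀² = 1/0.024042 ≈ 41.6.

σ₀² = 41.6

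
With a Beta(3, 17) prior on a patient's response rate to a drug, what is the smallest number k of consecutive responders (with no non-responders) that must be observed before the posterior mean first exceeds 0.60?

After k responders and 0 non-responders the posterior is Beta(3+k, 17), with mean (3+k)/(3+17+k).
Set (3+k)/(20+k) > 0.60 and solve: k > (0.60·20 − 3)/(1 − 0.60) = 22.500.
The smallest integer exceeding 22.500 is 23, and checking k=23: (26)/(43) = 0.6047 > 0.60.

k = 23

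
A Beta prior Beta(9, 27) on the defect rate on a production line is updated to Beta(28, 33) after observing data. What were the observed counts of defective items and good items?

A Beta(α, β) prior with s successes and f failures in binomial data gives a Beta(α+s, β+f) posterior.
So s = 28 − 9 = 19 and f = 33 − 27 = 6.

19 defective items and 6 good items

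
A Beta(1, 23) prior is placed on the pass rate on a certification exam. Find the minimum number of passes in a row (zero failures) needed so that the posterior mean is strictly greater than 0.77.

After k passes and 0 failures the posterior is Beta(1+k, 23), with mean (1+k)/(1+23+k).
Set (1+k)/(24+k) > 0.77 and solve: k > (0.77·24 − 1)/(1 − 0.77) = 76.000.
The smallest integer exceeding 76.000 is 77, and checking k=77: (78)/(101) = 0.7723 > 0.77.

k = 77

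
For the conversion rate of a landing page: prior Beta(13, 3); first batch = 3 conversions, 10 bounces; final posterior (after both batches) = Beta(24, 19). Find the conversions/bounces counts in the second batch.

8 conversions and 6 bounces

Because Beta–binomial updating is additive in the counts, the combined data contributed (α_post−α_prior, β_post−β_prior) successes and failures.
Total across both batches: 24−13=11 conversions, 19−3=16 bounces.
Subtract the first batch: 11−3=8 conversions and 16−10=6 bounces.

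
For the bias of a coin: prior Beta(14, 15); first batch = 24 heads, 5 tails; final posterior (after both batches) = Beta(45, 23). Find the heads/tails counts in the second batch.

7 heads and 3 tails

Because Beta–binomial updating is additive in the counts, the combined data contributed (α_post−α_prior, β_post−β_prior) successes and failures.
Total across both batches: 45−14=31 heads, 23−15=8 tails.
Subtract the first batch: 31−24=7 heads and 8−5=3 tails.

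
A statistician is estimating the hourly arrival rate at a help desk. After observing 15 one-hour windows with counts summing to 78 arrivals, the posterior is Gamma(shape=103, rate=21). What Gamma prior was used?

Gamma(shape=25, rate=6)

A Gamma(α, β) prior (rate parametrization) on a Poisson rate with n observations summing to S gives posterior Gamma(α+S, β+n).
So α = 103 − 78 = 25 and β = 21 − 15 = 6.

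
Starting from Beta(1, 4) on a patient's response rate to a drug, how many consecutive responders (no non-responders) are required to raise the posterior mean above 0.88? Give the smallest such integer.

After k responders and 0 non-responders the posterior is Beta(1+k, 4), with mean (1+k)/(1+4+k).
Set (1+k)/(5+k) > 0.88 and solve: k > (0.88·5 − 1)/(1 − 0.88) = 28.333.
The smallest integer exceeding 28.333 is 29.

k = 29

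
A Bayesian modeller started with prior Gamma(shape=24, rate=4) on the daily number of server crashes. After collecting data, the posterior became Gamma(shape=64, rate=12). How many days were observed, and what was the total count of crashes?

n = 8 days with total 40 crashes

Gamma–Poisson conjugacy: posterior shape = α + Σxᵢ, posterior rate = β + n.
Matching: Σxᵢ = 64 − 24 = 40 and n = 12 − 4 = 8.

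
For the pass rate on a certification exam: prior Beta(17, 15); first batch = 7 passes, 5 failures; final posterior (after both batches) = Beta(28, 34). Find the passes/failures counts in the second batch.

4 passes and 14 failures

Sequential conjugate updates are equivalent to a single update on the pooled data, so total successes = posterior α − prior α and total failures = posterior β − prior β.
Total across both batches: 28−17=11 passes, 34−15=19 failures.
Subtract the first batch: 11−7=4 passes and 19−5=14 failures.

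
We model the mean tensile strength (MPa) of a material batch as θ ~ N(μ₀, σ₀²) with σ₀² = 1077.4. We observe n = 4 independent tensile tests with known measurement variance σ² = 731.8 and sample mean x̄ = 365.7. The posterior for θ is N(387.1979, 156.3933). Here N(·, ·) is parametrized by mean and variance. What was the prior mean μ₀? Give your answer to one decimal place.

With known observation variance, the Normal–Normal posterior has precision τ_n = τ₀ + n/σ² and mean μ_n = (τ₀μ₀ + (n/σ²)x̄)/τ_n.
Here τ₀ = 1/1077.4 = 0.000928 and τ_data = 4/731.8 = 0.005466, so τ_n = 0.006394.
Rearranging for μ₀: μ₀ = (μ_n·τ_n − τ_data·x̄)/τ₀ = (387.1979·0.006394 − 0.005466·365.7) / 0.000928 = 0.476827/0.000928 ≈ 513.8.

μ₀ = 513.8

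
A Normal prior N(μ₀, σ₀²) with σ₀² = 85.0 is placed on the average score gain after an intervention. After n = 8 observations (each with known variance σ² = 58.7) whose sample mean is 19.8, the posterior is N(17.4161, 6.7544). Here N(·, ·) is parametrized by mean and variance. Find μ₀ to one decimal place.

The posterior mean is a precision-weighted average: μ_n = (τ₀μ₀ + τ_data·x̄)/(τ₀+τ_data), with τ₀=1/σ₀² and τ_data=n/σ².
Here τ₀ = 1/85.0 = 0.011765 and τ_data = 8/58.7 = 0.136286, so τ_n = 0.148051.
Rearranging for μ₀: μ₀ = (μ_n·τ_n − τ_data·x̄)/τ₀ = (17.4161·0.148051 − 0.136286·19.8) / 0.011765 = -0.119992/0.011765 ≈ -10.2.

μ₀ = -10.2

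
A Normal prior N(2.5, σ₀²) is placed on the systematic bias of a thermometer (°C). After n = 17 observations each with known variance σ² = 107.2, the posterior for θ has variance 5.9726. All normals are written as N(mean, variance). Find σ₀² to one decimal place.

σ₀² = 113.0

For the Normal–Normal model with known σ², precisions add: τ_n = τ₀ + n/σ².
So 1/σ₀² = 1/5.9726 − 17/107.2 = 0.167431 − 0.158582 = 0.008849.
Hence σ₀² = 1/0.008849 ≈ 113.0.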